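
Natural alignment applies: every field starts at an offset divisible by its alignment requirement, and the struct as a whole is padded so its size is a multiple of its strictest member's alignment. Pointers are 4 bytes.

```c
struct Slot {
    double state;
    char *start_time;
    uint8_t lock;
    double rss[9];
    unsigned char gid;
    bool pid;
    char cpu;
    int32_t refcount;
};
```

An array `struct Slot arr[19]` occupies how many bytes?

state at 0 (size 8, align 8) → ends 8
start_time at 8 (size 4, align 4) → ends 12
lock at 12 (size 1, align 1) → ends 13
pad 3 to align 8 for rss
rss at 16 (size 72, align 8) → ends 88
gid at 88 (size 1, align 1) → ends 89
pid at 89 (size 1, align 1) → ends 90
cpu at 90 (size 1, align 1) → ends 91
pad 1 to align 4 for refcount
refcount at 92 (size 4, align 4) → ends 96
total 96 bytes, alignment 8
array of 19: 19 × 96 = 1824

1824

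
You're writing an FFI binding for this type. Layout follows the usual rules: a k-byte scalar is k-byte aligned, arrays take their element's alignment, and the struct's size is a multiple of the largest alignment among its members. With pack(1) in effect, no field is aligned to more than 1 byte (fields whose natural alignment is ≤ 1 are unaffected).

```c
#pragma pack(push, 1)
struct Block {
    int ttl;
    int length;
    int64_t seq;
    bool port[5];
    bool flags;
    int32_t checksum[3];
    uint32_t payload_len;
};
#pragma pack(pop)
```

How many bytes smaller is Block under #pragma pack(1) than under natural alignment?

natural layout:
  0..4  ttl  (4B, 4-aligned)
  4..8  length  (4B, 4-aligned)
  8..16  seq  (8B, 8-aligned)
  16..21  port  (5B, 1-aligned)
  21..22  flags  (1B, 1-aligned)
  22..24  -- padding (2B)
  24..36  checksum  (12B, 4-aligned)
  36..40  payload_len  (4B, 4-aligned)
  sizeof = 40, alignof = 8
packed(1) layout:
  0..4  ttl  (4B, 1-aligned)
  4..8  length  (4B, 1-aligned)
  8..16  seq  (8B, 1-aligned)
  16..21  port  (5B, 1-aligned)
  21..22  flags  (1B, 1-aligned)
  22..34  checksum  (12B, 1-aligned)
  34..38  payload_len  (4B, 1-aligned)
  sizeof = 38, alignof = 1
40 − 38 = 2

2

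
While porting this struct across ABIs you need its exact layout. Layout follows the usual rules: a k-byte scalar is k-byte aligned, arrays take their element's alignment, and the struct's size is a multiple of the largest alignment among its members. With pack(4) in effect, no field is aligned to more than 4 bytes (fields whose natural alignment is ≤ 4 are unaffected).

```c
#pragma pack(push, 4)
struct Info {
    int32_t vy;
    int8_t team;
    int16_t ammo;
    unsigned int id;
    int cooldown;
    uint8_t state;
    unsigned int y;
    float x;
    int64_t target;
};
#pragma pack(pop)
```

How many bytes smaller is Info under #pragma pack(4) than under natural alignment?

natural layout:
  @0: vy [4B, align 4] → 4
  @4: team [1B, align 1] → 5
  +1 pad (align 2)
  @6: ammo [2B, align 2] → 8
  @8: id [4B, align 4] → 12
  @12: cooldown [4B, align 4] → 16
  @16: state [1B, align 1] → 17
  +3 pad (align 4)
  @20: y [4B, align 4] → 24
  @24: x [4B, align 4] → 28
  +4 pad (align 8)
  @32: target [8B, align 8] → 40
  size 40, align 8
packed(4) layout:
  @0: vy [4B, align 4] → 4
  @4: team [1B, align 1] → 5
  +1 pad (align 2)
  @6: ammo [2B, align 2] → 8
  @8: id [4B, align 4] → 12
  @12: cooldown [4B, align 4] → 16
  @16: state [1B, align 1] → 17
  +3 pad (align 4)
  @20: y [4B, align 4] → 24
  @24: x [4B, align 4] → 28
  @28: target [8B, align 4] → 36
  size 36, align 4
40 − 36 = 4

4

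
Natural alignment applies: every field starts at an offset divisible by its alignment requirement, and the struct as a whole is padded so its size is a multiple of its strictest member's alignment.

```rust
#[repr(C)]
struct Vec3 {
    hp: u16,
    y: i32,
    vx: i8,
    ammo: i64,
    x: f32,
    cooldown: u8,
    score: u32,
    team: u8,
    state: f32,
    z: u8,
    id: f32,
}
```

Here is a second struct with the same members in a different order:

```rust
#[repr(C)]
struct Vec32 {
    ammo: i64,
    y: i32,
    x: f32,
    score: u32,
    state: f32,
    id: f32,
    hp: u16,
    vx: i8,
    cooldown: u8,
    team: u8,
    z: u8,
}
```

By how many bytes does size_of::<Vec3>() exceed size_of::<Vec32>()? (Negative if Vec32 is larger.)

16

0..2  hp  (2B, 2-aligned)
2..4  -- padding (2B)
4..8  y  (4B, 4-aligned)
8..9  vx  (1B, 1-aligned)
9..16  -- padding (7B)
16..24  ammo  (8B, 8-aligned)
24..28  x  (4B, 4-aligned)
28..29  cooldown  (1B, 1-aligned)
29..32  -- padding (3B)
32..36  score  (4B, 4-aligned)
36..37  team  (1B, 1-aligned)
37..40  -- padding (3B)
40..44  state  (4B, 4-aligned)
44..45  z  (1B, 1-aligned)
45..48  -- padding (3B)
48..52  id  (4B, 4-aligned)
52..56  -- tail padding (4B)
sizeof = 56, alignof = 8
— Vec32 —
0..8  ammo  (8B, 8-aligned)
8..12  y  (4B, 4-aligned)
12..16  x  (4B, 4-aligned)
16..20  score  (4B, 4-aligned)
20..24  state  (4B, 4-aligned)
24..28  id  (4B, 4-aligned)
28..30  hp  (2B, 2-aligned)
30..31  vx  (1B, 1-aligned)
31..32  cooldown  (1B, 1-aligned)
32..33  team  (1B, 1-aligned)
33..34  z  (1B, 1-aligned)
34..40  -- tail padding (6B)
sizeof = 40, alignof = 8
56 − 40 = 16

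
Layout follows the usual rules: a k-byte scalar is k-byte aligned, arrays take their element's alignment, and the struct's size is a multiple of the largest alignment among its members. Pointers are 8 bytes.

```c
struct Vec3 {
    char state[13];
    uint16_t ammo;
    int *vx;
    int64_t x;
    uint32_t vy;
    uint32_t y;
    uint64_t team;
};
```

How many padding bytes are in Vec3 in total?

0..13  state  (13B, 1-aligned)
13..14  -- padding (1B)
14..16  ammo  (2B, 2-aligned)
16..24  vx  (8B, 8-aligned)
24..32  x  (8B, 8-aligned)
32..36  vy  (4B, 4-aligned)
36..40  y  (4B, 4-aligned)
40..48  team  (8B, 8-aligned)
sizeof = 48, alignof = 8
data bytes 47, size 48 → padding 1

1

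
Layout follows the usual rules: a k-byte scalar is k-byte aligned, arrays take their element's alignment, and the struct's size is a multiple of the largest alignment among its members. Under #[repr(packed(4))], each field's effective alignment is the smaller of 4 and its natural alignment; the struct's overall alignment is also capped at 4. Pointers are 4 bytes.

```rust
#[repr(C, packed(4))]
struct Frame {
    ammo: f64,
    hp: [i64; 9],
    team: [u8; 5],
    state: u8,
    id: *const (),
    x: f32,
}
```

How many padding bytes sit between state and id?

2

0..8  ammo  (8B, 4-aligned)
8..80  hp  (72B, 4-aligned)
80..85  team  (5B, 1-aligned)
85..86  state  (1B, 1-aligned)
86..88  -- padding (2B)
88..92  id  (4B, 4-aligned)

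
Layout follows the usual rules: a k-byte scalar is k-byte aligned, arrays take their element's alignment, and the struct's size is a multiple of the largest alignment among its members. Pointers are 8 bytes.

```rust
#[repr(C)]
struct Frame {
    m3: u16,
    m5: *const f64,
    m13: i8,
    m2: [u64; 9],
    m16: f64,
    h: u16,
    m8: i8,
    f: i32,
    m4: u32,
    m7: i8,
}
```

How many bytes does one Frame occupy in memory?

120

m3 at 0 (size 2, align 2) → ends 2
pad 6 to align 8 for m5
m5 at 8 (size 8, align 8) → ends 16
m13 at 16 (size 1, align 1) → ends 17
pad 7 to align 8 for m2
m2 at 24 (size 72, align 8) → ends 96
m16 at 96 (size 8, align 8) → ends 104
h at 104 (size 2, align 2) → ends 106
m8 at 106 (size 1, align 1) → ends 107
pad 1 to align 4 for f
f at 108 (size 4, align 4) → ends 112
m4 at 112 (size 4, align 4) → ends 116
m7 at 116 (size 1, align 1) → ends 117
tail pad 3 to reach multiple of 8
total 120 bytes, alignment 8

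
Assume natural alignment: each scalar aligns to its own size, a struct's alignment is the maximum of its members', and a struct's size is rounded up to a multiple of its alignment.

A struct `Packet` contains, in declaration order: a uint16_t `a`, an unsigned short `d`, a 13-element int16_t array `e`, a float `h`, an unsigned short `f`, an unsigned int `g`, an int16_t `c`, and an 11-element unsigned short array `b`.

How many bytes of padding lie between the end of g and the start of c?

0

0..2  a  (2B, 2-aligned)
2..4  d  (2B, 2-aligned)
4..30  e  (26B, 2-aligned)
30..32  -- padding (2B)
32..36  h  (4B, 4-aligned)
36..38  f  (2B, 2-aligned)
38..40  -- padding (2B)
40..44  g  (4B, 4-aligned)
44..46  c  (2B, 2-aligned)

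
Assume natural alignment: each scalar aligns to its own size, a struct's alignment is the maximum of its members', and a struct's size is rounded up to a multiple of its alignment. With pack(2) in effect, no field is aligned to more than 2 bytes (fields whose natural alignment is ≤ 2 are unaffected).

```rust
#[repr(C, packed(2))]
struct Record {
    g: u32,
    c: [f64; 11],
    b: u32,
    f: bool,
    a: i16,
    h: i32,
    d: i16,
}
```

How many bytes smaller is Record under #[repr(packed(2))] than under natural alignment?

6

natural layout:
  0..4  g  (4B, 4-aligned)
  4..8  -- padding (4B)
  8..96  c  (88B, 8-aligned)
  96..100  b  (4B, 4-aligned)
  100..101  f  (1B, 1-aligned)
  101..102  -- padding (1B)
  102..104  a  (2B, 2-aligned)
  104..108  h  (4B, 4-aligned)
  108..110  d  (2B, 2-aligned)
  110..112  -- tail padding (2B)
  sizeof = 112, alignof = 8
packed(2) layout:
  0..4  g  (4B, 2-aligned)
  4..92  c  (88B, 2-aligned)
  92..96  b  (4B, 2-aligned)
  96..97  f  (1B, 1-aligned)
  97..98  -- padding (1B)
  98..100  a  (2B, 2-aligned)
  100..104  h  (4B, 2-aligned)
  104..106  d  (2B, 2-aligned)
  sizeof = 106, alignof = 2
112 − 106 = 6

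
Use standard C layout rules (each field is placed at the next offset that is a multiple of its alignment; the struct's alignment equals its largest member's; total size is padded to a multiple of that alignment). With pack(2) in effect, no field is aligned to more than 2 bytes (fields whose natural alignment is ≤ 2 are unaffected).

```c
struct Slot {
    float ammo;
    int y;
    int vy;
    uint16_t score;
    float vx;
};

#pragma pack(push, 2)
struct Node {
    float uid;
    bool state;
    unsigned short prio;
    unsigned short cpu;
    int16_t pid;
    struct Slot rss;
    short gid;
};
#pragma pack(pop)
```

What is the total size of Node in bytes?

Slot: @0: ammo [4B, align 4] → 4; @4: y [4B, align 4] → 8; @8: vy [4B, align 4] → 12; @12: score [2B, align 2] → 14; +2 pad (align 4); @16: vx [4B, align 4] → 20; size 20, align 4
@0: uid [4B, align 2] → 4
@4: state [1B, align 1] → 5
+1 pad (align 2)
@6: prio [2B, align 2] → 8
@8: cpu [2B, align 2] → 10
@10: pid [2B, align 2] → 12
@12: rss [20B, align 2] → 32
@32: gid [2B, align 2] → 34
size 34, align 2

34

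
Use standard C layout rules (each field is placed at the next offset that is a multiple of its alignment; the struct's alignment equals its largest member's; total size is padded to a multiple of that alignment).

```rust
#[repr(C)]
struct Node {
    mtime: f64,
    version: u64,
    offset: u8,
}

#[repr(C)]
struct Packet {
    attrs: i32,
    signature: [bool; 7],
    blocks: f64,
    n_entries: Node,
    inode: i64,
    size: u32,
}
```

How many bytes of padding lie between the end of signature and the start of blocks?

Node: 0..8  mtime  (8B, 8-aligned); 8..16  version  (8B, 8-aligned); 16..17  offset  (1B, 1-aligned); 17..24  -- tail padding (7B); sizeof = 24, alignof = 8
0..4  attrs  (4B, 4-aligned)
4..11  signature  (7B, 1-aligned)
11..16  -- padding (5B)
16..24  blocks  (8B, 8-aligned)

5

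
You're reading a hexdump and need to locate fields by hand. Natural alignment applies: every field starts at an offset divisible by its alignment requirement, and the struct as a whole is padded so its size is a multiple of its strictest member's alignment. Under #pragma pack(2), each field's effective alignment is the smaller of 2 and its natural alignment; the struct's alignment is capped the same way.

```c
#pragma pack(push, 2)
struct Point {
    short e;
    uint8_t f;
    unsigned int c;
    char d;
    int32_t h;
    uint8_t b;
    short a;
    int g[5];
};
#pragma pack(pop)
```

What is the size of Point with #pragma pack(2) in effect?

38

e at 0 (size 2, align 2) → ends 2
f at 2 (size 1, align 1) → ends 3
pad 1 to align 2 for c
c at 4 (size 4, align 2) → ends 8
d at 8 (size 1, align 1) → ends 9
pad 1 to align 2 for h
h at 10 (size 4, align 2) → ends 14
b at 14 (size 1, align 1) → ends 15
pad 1 to align 2 for a
a at 16 (size 2, align 2) → ends 18
g at 18 (size 20, align 2) → ends 38
total 38 bytes, alignment 2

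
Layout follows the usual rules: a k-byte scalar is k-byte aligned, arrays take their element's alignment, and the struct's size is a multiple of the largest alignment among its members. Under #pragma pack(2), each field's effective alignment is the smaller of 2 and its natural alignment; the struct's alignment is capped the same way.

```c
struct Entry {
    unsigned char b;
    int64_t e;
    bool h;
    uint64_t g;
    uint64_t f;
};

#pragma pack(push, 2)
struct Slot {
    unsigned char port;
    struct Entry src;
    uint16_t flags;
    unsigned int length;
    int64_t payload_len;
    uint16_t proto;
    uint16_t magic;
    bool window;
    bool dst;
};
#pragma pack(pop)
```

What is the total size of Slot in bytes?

Entry: b at 0 (size 1, align 1) → ends 1; pad 7 to align 8 for e; e at 8 (size 8, align 8) → ends 16; h at 16 (size 1, align 1) → ends 17; pad 7 to align 8 for g; g at 24 (size 8, align 8) → ends 32; f at 32 (size 8, align 8) → ends 40; total 40 bytes, alignment 8
port at 0 (size 1, align 1) → ends 1
pad 1 to align 2 for src
src at 2 (size 40, align 2) → ends 42
flags at 42 (size 2, align 2) → ends 44
length at 44 (size 4, align 2) → ends 48
payload_len at 48 (size 8, align 2) → ends 56
proto at 56 (size 2, align 2) → ends 58
magic at 58 (size 2, align 2) → ends 60
window at 60 (size 1, align 1) → ends 61
dst at 61 (size 1, align 1) → ends 62
total 62 bytes, alignment 2

62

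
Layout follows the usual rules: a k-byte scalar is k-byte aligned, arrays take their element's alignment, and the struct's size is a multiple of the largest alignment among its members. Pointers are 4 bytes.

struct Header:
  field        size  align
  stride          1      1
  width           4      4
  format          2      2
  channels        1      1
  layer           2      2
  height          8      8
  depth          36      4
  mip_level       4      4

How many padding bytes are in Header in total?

0..1  stride  (1B, 1-aligned)
1..4  -- padding (3B)
4..8  width  (4B, 4-aligned)
8..10  format  (2B, 2-aligned)
10..11  channels  (1B, 1-aligned)
11..12  -- padding (1B)
12..14  layer  (2B, 2-aligned)
14..16  -- padding (2B)
16..24  height  (8B, 8-aligned)
24..60  depth  (36B, 4-aligned)
60..64  mip_level  (4B, 4-aligned)
sizeof = 64, alignof = 8
data bytes 58, size 64 → padding 6

6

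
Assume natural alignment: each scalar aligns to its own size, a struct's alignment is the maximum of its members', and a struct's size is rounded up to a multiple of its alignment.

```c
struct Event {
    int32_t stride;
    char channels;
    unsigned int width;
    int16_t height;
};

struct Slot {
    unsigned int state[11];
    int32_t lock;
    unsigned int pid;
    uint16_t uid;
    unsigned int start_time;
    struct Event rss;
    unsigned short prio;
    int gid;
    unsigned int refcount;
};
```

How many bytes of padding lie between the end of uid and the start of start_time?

Event: @0: stride [4B, align 4] → 4; @4: channels [1B, align 1] → 5; +3 pad (align 4); @8: width [4B, align 4] → 12; @12: height [2B, align 2] → 14; +2 tail pad (align 4); size 16, align 4
@0: state [44B, align 4] → 44
@44: lock [4B, align 4] → 48
@48: pid [4B, align 4] → 52
@52: uid [2B, align 2] → 54
+2 pad (align 4)
@56: start_time [4B, align 4] → 60

2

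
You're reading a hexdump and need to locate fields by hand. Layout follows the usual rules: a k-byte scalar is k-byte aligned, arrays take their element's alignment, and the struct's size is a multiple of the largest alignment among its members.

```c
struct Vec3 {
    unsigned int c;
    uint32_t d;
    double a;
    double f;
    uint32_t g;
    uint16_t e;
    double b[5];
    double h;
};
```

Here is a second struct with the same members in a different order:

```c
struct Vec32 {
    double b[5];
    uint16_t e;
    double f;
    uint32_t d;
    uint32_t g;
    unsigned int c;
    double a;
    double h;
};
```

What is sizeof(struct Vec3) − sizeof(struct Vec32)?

0..4  c  (4B, 4-aligned)
4..8  d  (4B, 4-aligned)
8..16  a  (8B, 8-aligned)
16..24  f  (8B, 8-aligned)
24..28  g  (4B, 4-aligned)
28..30  e  (2B, 2-aligned)
30..32  -- padding (2B)
32..72  b  (40B, 8-aligned)
72..80  h  (8B, 8-aligned)
sizeof = 80, alignof = 8
— Vec32 —
0..40  b  (40B, 8-aligned)
40..42  e  (2B, 2-aligned)
42..48  -- padding (6B)
48..56  f  (8B, 8-aligned)
56..60  d  (4B, 4-aligned)
60..64  g  (4B, 4-aligned)
64..68  c  (4B, 4-aligned)
68..72  -- padding (4B)
72..80  a  (8B, 8-aligned)
80..88  h  (8B, 8-aligned)
sizeof = 88, alignof = 8
80 − 88 = -8

-8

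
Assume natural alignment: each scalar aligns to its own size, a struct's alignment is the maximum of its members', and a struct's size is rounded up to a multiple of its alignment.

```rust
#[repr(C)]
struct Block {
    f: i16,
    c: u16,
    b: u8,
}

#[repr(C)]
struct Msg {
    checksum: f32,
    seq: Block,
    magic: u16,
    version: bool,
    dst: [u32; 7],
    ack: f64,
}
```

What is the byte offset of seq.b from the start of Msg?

Block: f at 0 (size 2, align 2) → ends 2; c at 2 (size 2, align 2) → ends 4; b at 4 (size 1, align 1) → ends 5; tail pad 1 to reach multiple of 2; total 6 bytes, alignment 2
checksum at 0 (size 4, align 4) → ends 4
seq at 4 (size 6, align 2) → ends 10
within Block: b at 4
4 + 4 = 8

8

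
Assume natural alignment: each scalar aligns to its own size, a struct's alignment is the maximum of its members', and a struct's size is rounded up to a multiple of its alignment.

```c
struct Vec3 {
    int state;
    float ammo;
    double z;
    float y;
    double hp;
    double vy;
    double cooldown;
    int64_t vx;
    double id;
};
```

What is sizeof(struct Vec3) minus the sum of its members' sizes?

4

@0: state [4B, align 4] → 4
@4: ammo [4B, align 4] → 8
@8: z [8B, align 8] → 16
@16: y [4B, align 4] → 20
+4 pad (align 8)
@24: hp [8B, align 8] → 32
@32: vy [8B, align 8] → 40
@40: cooldown [8B, align 8] → 48
@48: vx [8B, align 8] → 56
@56: id [8B, align 8] → 64
size 64, align 8
data bytes 60, size 64 → padding 4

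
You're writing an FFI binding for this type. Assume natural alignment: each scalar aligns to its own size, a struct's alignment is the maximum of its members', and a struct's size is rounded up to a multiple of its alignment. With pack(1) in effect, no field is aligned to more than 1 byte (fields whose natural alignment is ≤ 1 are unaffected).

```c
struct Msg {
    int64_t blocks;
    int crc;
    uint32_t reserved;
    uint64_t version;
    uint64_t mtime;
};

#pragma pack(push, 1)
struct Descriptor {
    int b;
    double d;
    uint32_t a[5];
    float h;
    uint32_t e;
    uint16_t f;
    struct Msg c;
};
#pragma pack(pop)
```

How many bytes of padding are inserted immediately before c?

0

Msg: blocks at 0 (size 8, align 8) → ends 8; crc at 8 (size 4, align 4) → ends 12; reserved at 12 (size 4, align 4) → ends 16; version at 16 (size 8, align 8) → ends 24; mtime at 24 (size 8, align 8) → ends 32; total 32 bytes, alignment 8
b at 0 (size 4, align 1) → ends 4
d at 4 (size 8, align 1) → ends 12
a at 12 (size 20, align 1) → ends 32
h at 32 (size 4, align 1) → ends 36
e at 36 (size 4, align 1) → ends 40
f at 40 (size 2, align 1) → ends 42
c at 42 (size 32, align 1) → ends 74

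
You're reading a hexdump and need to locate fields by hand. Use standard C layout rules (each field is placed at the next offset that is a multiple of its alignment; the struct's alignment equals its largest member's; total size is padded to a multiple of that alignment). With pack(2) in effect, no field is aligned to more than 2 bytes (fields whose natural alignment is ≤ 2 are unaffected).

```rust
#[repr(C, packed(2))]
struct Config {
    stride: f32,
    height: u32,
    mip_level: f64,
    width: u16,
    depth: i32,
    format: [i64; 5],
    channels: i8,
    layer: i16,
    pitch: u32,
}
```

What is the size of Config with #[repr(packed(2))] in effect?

70

stride at 0 (size 4, align 2) → ends 4
height at 4 (size 4, align 2) → ends 8
mip_level at 8 (size 8, align 2) → ends 16
width at 16 (size 2, align 2) → ends 18
depth at 18 (size 4, align 2) → ends 22
format at 22 (size 40, align 2) → ends 62
channels at 62 (size 1, align 1) → ends 63
pad 1 to align 2 for layer
layer at 64 (size 2, align 2) → ends 66
pitch at 66 (size 4, align 2) → ends 70
total 70 bytes, alignment 2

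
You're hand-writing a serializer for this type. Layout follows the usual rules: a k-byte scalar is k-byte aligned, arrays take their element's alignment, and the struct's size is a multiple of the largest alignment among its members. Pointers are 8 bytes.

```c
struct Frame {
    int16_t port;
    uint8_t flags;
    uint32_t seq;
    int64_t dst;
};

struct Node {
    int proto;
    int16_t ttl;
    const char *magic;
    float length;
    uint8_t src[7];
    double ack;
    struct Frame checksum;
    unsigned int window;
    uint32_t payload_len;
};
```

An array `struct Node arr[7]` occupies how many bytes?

448

Frame: port at 0 (size 2, align 2) → ends 2; flags at 2 (size 1, align 1) → ends 3; pad 1 to align 4 for seq; seq at 4 (size 4, align 4) → ends 8; dst at 8 (size 8, align 8) → ends 16; total 16 bytes, alignment 8
proto at 0 (size 4, align 4) → ends 4
ttl at 4 (size 2, align 2) → ends 6
pad 2 to align 8 for magic
magic at 8 (size 8, align 8) → ends 16
length at 16 (size 4, align 4) → ends 20
src at 20 (size 7, align 1) → ends 27
pad 5 to align 8 for ack
ack at 32 (size 8, align 8) → ends 40
checksum at 40 (size 16, align 8) → ends 56
window at 56 (size 4, align 4) → ends 60
payload_len at 60 (size 4, align 4) → ends 64
total 64 bytes, alignment 8
array of 7: 7 × 64 = 448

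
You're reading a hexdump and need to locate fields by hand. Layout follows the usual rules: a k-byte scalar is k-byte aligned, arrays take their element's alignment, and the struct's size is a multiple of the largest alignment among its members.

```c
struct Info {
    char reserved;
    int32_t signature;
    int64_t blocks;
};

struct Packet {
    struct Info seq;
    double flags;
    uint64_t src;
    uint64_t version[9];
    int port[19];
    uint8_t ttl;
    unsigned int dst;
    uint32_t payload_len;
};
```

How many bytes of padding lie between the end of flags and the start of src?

Info: reserved at 0 (size 1, align 1) → ends 1; pad 3 to align 4 for signature; signature at 4 (size 4, align 4) → ends 8; blocks at 8 (size 8, align 8) → ends 16; total 16 bytes, alignment 8
seq at 0 (size 16, align 8) → ends 16
flags at 16 (size 8, align 8) → ends 24
src at 24 (size 8, align 8) → ends 32

0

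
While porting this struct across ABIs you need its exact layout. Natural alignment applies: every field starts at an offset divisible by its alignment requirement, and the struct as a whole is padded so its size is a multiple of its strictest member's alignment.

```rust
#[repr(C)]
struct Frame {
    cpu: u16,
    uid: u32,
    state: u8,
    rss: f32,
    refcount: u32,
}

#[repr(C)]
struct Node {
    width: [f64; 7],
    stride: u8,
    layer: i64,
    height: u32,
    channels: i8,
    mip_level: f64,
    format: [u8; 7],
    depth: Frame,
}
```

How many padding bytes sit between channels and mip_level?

Frame: 0..2  cpu  (2B, 2-aligned); 2..4  -- padding (2B); 4..8  uid  (4B, 4-aligned); 8..9  state  (1B, 1-aligned); 9..12  -- padding (3B); 12..16  rss  (4B, 4-aligned); 16..20  refcount  (4B, 4-aligned); sizeof = 20, alignof = 4
0..56  width  (56B, 8-aligned)
56..57  stride  (1B, 1-aligned)
57..64  -- padding (7B)
64..72  layer  (8B, 8-aligned)
72..76  height  (4B, 4-aligned)
76..77  channels  (1B, 1-aligned)
77..80  -- padding (3B)
80..88  mip_level  (8B, 8-aligned)

3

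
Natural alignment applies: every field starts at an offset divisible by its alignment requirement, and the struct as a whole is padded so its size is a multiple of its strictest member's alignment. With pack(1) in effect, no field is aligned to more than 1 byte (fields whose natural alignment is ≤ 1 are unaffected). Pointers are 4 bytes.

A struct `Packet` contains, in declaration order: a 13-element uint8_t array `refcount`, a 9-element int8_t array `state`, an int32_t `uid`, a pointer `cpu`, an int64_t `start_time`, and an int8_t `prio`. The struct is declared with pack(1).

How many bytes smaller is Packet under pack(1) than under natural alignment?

9

natural layout:
  0..13  refcount  (13B, 1-aligned)
  13..22  state  (9B, 1-aligned)
  22..24  -- padding (2B)
  24..28  uid  (4B, 4-aligned)
  28..32  cpu  (4B, 4-aligned)
  32..40  start_time  (8B, 8-aligned)
  40..41  prio  (1B, 1-aligned)
  41..48  -- tail padding (7B)
  sizeof = 48, alignof = 8
packed(1) layout:
  0..13  refcount  (13B, 1-aligned)
  13..22  state  (9B, 1-aligned)
  22..26  uid  (4B, 1-aligned)
  26..30  cpu  (4B, 1-aligned)
  30..38  start_time  (8B, 1-aligned)
  38..39  prio  (1B, 1-aligned)
  sizeof = 39, alignof = 1
48 − 39 = 9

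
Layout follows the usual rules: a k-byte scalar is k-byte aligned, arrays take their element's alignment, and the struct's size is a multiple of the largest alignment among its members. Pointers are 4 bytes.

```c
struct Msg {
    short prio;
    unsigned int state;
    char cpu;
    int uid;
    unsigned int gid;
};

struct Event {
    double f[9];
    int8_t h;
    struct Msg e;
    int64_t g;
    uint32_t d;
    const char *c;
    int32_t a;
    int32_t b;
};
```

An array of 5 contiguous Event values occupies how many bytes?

600

Msg: @0: prio [2B, align 2] → 2; +2 pad (align 4); @4: state [4B, align 4] → 8; @8: cpu [1B, align 1] → 9; +3 pad (align 4); @12: uid [4B, align 4] → 16; @16: gid [4B, align 4] → 20; size 20, align 4
@0: f [72B, align 8] → 72
@72: h [1B, align 1] → 73
+3 pad (align 4)
@76: e [20B, align 4] → 96
@96: g [8B, align 8] → 104
@104: d [4B, align 4] → 108
@108: c [4B, align 4] → 112
@112: a [4B, align 4] → 116
@116: b [4B, align 4] → 120
size 120, align 8
array of 5: 5 × 120 = 600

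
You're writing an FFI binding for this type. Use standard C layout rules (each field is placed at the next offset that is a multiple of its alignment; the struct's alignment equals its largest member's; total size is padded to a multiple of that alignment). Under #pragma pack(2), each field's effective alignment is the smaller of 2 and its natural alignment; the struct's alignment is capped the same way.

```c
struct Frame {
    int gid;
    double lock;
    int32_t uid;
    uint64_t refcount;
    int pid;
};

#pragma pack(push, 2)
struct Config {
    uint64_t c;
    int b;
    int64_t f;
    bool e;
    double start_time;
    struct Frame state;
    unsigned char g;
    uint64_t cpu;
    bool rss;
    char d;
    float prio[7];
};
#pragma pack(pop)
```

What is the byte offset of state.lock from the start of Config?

38

Frame: 0..4  gid  (4B, 4-aligned); 4..8  -- padding (4B); 8..16  lock  (8B, 8-aligned); 16..20  uid  (4B, 4-aligned); 20..24  -- padding (4B); 24..32  refcount  (8B, 8-aligned); 32..36  pid  (4B, 4-aligned); 36..40  -- tail padding (4B); sizeof = 40, alignof = 8
0..8  c  (8B, 2-aligned)
8..12  b  (4B, 2-aligned)
12..20  f  (8B, 2-aligned)
20..21  e  (1B, 1-aligned)
21..22  -- padding (1B)
22..30  start_time  (8B, 2-aligned)
30..70  state  (40B, 2-aligned)
within Frame: lock at 8
30 + 8 = 38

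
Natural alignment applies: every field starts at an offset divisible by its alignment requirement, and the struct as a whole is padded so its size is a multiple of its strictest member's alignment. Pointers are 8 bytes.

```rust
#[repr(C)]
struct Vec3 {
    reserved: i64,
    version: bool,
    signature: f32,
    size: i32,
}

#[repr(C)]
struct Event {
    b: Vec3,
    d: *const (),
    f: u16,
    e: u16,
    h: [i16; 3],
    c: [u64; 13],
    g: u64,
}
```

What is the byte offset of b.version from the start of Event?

8

Vec3: 0..8  reserved  (8B, 8-aligned); 8..9  version  (1B, 1-aligned); 9..12  -- padding (3B); 12..16  signature  (4B, 4-aligned); 16..20  size  (4B, 4-aligned); 20..24  -- tail padding (4B); sizeof = 24, alignof = 8
0..24  b  (24B, 8-aligned)
within Vec3: version at 8
0 + 8 = 8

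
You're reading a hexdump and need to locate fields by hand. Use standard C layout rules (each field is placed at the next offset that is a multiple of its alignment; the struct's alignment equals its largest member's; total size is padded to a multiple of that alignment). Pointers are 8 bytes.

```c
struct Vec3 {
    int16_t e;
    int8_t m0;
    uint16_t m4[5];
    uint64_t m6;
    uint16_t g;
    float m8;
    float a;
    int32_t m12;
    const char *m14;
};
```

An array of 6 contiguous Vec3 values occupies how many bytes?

288

0..2  e  (2B, 2-aligned)
2..3  m0  (1B, 1-aligned)
3..4  -- padding (1B)
4..14  m4  (10B, 2-aligned)
14..16  -- padding (2B)
16..24  m6  (8B, 8-aligned)
24..26  g  (2B, 2-aligned)
26..28  -- padding (2B)
28..32  m8  (4B, 4-aligned)
32..36  a  (4B, 4-aligned)
36..40  m12  (4B, 4-aligned)
40..48  m14  (8B, 8-aligned)
sizeof = 48, alignof = 8
array of 6: 6 × 48 = 288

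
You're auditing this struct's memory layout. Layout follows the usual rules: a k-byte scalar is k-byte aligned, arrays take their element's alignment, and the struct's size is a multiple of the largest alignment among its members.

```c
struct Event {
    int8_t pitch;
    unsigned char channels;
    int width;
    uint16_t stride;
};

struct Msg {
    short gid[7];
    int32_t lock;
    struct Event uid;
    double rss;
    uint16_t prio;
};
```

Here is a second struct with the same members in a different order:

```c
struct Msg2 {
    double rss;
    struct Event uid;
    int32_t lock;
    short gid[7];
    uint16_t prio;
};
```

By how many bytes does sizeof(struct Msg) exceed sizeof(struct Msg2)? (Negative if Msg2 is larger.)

Event: @0: pitch [1B, align 1] → 1; @1: channels [1B, align 1] → 2; +2 pad (align 4); @4: width [4B, align 4] → 8; @8: stride [2B, align 2] → 10; +2 tail pad (align 4); size 12, align 4
@0: gid [14B, align 2] → 14
+2 pad (align 4)
@16: lock [4B, align 4] → 20
@20: uid [12B, align 4] → 32
@32: rss [8B, align 8] → 40
@40: prio [2B, align 2] → 42
+6 tail pad (align 8)
size 48, align 8
— Msg2 —
@0: rss [8B, align 8] → 8
@8: uid [12B, align 4] → 20
@20: lock [4B, align 4] → 24
@24: gid [14B, align 2] → 38
@38: prio [2B, align 2] → 40
size 40, align 8
48 − 40 = 8

8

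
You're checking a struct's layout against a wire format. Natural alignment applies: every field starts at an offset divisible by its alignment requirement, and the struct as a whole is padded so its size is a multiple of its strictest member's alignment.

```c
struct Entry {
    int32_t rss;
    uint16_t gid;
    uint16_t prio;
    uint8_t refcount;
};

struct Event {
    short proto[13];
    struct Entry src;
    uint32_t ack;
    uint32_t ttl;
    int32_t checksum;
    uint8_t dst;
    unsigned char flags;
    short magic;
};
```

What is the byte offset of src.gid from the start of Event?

Entry: @0: rss [4B, align 4] → 4; @4: gid [2B, align 2] → 6; @6: prio [2B, align 2] → 8; @8: refcount [1B, align 1] → 9; +3 tail pad (align 4); size 12, align 4
@0: proto [26B, align 2] → 26
+2 pad (align 4)
@28: src [12B, align 4] → 40
within Entry: gid at 4
28 + 4 = 32

32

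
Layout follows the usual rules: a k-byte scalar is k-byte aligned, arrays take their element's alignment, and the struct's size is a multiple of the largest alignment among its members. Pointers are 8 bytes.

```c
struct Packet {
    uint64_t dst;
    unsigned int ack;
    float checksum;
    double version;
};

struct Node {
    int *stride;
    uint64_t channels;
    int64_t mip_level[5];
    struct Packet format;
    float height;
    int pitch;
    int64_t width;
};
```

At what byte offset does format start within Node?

Packet: @0: dst [8B, align 8] → 8; @8: ack [4B, align 4] → 12; @12: checksum [4B, align 4] → 16; @16: version [8B, align 8] → 24; size 24, align 8
@0: stride [8B, align 8] → 8
@8: channels [8B, align 8] → 16
@16: mip_level [40B, align 8] → 56
@56: format [24B, align 8] → 80

56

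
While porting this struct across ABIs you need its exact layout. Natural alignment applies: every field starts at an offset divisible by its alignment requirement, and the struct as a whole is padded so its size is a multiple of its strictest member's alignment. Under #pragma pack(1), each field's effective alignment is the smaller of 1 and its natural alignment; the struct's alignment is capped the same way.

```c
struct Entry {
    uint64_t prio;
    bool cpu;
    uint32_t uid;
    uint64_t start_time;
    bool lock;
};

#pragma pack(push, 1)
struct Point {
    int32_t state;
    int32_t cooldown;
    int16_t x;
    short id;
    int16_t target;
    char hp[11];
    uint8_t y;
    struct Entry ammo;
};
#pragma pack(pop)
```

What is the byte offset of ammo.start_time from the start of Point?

Entry: 0..8  prio  (8B, 8-aligned); 8..9  cpu  (1B, 1-aligned); 9..12  -- padding (3B); 12..16  uid  (4B, 4-aligned); 16..24  start_time  (8B, 8-aligned); 24..25  lock  (1B, 1-aligned); 25..32  -- tail padding (7B); sizeof = 32, alignof = 8
0..4  state  (4B, 1-aligned)
4..8  cooldown  (4B, 1-aligned)
8..10  x  (2B, 1-aligned)
10..12  id  (2B, 1-aligned)
12..14  target  (2B, 1-aligned)
14..25  hp  (11B, 1-aligned)
25..26  y  (1B, 1-aligned)
26..58  ammo  (32B, 1-aligned)
within Entry: start_time at 16
26 + 16 = 42

42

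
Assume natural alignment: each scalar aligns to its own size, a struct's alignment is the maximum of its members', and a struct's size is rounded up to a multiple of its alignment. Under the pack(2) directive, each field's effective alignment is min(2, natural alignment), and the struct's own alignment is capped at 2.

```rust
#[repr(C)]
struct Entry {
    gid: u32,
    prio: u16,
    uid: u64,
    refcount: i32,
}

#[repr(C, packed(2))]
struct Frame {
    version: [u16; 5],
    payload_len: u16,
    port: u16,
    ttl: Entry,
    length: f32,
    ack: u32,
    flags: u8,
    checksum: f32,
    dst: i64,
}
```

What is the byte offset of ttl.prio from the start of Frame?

18

Entry: @0: gid [4B, align 4] → 4; @4: prio [2B, align 2] → 6; +2 pad (align 8); @8: uid [8B, align 8] → 16; @16: refcount [4B, align 4] → 20; +4 tail pad (align 8); size 24, align 8
@0: version [10B, align 2] → 10
@10: payload_len [2B, align 2] → 12
@12: port [2B, align 2] → 14
@14: ttl [24B, align 2] → 38
within Entry: prio at 4
14 + 4 = 18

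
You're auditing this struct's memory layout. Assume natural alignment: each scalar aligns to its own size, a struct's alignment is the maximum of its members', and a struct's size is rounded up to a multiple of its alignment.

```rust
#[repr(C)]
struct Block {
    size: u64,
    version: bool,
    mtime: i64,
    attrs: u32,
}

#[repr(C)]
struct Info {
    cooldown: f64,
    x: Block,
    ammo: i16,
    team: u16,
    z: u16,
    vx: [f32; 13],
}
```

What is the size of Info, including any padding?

Block: size at 0 (size 8, align 8) → ends 8; version at 8 (size 1, align 1) → ends 9; pad 7 to align 8 for mtime; mtime at 16 (size 8, align 8) → ends 24; attrs at 24 (size 4, align 4) → ends 28; tail pad 4 to reach multiple of 8; total 32 bytes, alignment 8
cooldown at 0 (size 8, align 8) → ends 8
x at 8 (size 32, align 8) → ends 40
ammo at 40 (size 2, align 2) → ends 42
team at 42 (size 2, align 2) → ends 44
z at 44 (size 2, align 2) → ends 46
pad 2 to align 4 for vx
vx at 48 (size 52, align 4) → ends 100
tail pad 4 to reach multiple of 8
total 104 bytes, alignment 8

104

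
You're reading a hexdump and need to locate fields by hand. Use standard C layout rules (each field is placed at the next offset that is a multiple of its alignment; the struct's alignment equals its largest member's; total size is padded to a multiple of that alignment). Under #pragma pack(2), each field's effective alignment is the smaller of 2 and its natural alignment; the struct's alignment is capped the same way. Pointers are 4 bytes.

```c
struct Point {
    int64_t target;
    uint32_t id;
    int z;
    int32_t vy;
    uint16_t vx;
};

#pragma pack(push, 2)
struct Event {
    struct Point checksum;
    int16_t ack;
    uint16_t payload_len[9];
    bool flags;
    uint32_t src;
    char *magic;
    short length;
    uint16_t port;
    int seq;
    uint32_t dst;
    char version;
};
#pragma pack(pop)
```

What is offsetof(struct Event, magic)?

50

Point: @0: target [8B, align 8] → 8; @8: id [4B, align 4] → 12; @12: z [4B, align 4] → 16; @16: vy [4B, align 4] → 20; @20: vx [2B, align 2] → 22; +2 tail pad (align 8); size 24, align 8
@0: checksum [24B, align 2] → 24
@24: ack [2B, align 2] → 26
@26: payload_len [18B, align 2] → 44
@44: flags [1B, align 1] → 45
+1 pad (align 2)
@46: src [4B, align 2] → 50
@50: magic [4B, align 2] → 54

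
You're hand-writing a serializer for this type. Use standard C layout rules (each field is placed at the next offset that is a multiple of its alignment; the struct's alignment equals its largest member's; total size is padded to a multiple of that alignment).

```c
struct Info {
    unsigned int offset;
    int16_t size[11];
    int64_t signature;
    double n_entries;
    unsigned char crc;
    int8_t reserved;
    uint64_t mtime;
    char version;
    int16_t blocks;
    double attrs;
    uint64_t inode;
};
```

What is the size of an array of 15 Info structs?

1320

0..4  offset  (4B, 4-aligned)
4..26  size  (22B, 2-aligned)
26..32  -- padding (6B)
32..40  signature  (8B, 8-aligned)
40..48  n_entries  (8B, 8-aligned)
48..49  crc  (1B, 1-aligned)
49..50  reserved  (1B, 1-aligned)
50..56  -- padding (6B)
56..64  mtime  (8B, 8-aligned)
64..65  version  (1B, 1-aligned)
65..66  -- padding (1B)
66..68  blocks  (2B, 2-aligned)
68..72  -- padding (4B)
72..80  attrs  (8B, 8-aligned)
80..88  inode  (8B, 8-aligned)
sizeof = 88, alignof = 8
array of 15: 15 × 88 = 1320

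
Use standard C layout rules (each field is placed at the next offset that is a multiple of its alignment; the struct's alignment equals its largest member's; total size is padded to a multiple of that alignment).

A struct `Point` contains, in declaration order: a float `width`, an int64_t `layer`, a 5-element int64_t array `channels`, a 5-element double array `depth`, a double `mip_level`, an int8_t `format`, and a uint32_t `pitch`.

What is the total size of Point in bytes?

0..4  width  (4B, 4-aligned)
4..8  -- padding (4B)
8..16  layer  (8B, 8-aligned)
16..56  channels  (40B, 8-aligned)
56..96  depth  (40B, 8-aligned)
96..104  mip_level  (8B, 8-aligned)
104..105  format  (1B, 1-aligned)
105..108  -- padding (3B)
108..112  pitch  (4B, 4-aligned)
sizeof = 112, alignof = 8

112 bytes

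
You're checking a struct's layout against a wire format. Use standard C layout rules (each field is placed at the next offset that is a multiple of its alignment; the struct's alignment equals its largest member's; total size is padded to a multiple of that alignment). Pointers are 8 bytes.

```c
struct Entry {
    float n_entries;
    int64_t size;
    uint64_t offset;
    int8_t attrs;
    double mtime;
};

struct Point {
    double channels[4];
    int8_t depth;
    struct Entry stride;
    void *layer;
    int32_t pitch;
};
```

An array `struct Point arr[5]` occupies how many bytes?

480

Entry: 0..4  n_entries  (4B, 4-aligned); 4..8  -- padding (4B); 8..16  size  (8B, 8-aligned); 16..24  offset  (8B, 8-aligned); 24..25  attrs  (1B, 1-aligned); 25..32  -- padding (7B); 32..40  mtime  (8B, 8-aligned); sizeof = 40, alignof = 8
0..32  channels  (32B, 8-aligned)
32..33  depth  (1B, 1-aligned)
33..40  -- padding (7B)
40..80  stride  (40B, 8-aligned)
80..88  layer  (8B, 8-aligned)
88..92  pitch  (4B, 4-aligned)
92..96  -- tail padding (4B)
sizeof = 96, alignof = 8
array of 5: 5 × 96 = 480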